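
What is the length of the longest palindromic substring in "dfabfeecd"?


Input: "dfabfeecd"
Checking substrings for palindromes:
  [5:7] "ee" (len 2) => palindrome
Longest palindromic substring: "ee" with length 2

2


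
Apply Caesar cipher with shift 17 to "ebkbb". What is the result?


Caesar cipher: shift "ebkbb" by 17
  'e' (pos 4) + 17 = pos 21 = 'v'
  'b' (pos 1) + 17 = pos 18 = 's'
  'k' (pos 10) + 17 = pos 1 = 'b'
  'b' (pos 1) + 17 = pos 18 = 's'
  'b' (pos 1) + 17 = pos 18 = 's'
Result: vsbss

vsbss


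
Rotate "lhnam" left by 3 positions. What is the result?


Input: "lhnam", rotate left by 3
First 3 characters: "lhn"
Remaining characters: "am"
Concatenate remaining + first: "am" + "lhn" = "amlhn"

amlhn


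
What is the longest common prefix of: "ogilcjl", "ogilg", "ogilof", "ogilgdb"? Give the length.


Words: ogilcjl, ogilg, ogilof, ogilgdb
  Position 0: all 'o' => match
  Position 1: all 'g' => match
  Position 2: all 'i' => match
  Position 3: all 'l' => match
  Position 4: ('c', 'g', 'o', 'g') => mismatch, stop
LCP = "ogil" (length 4)

4


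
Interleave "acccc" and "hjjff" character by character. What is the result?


Interleaving "acccc" and "hjjff":
  Position 0: 'a' from first, 'h' from second => "ah"
  Position 1: 'c' from first, 'j' from second => "cj"
  Position 2: 'c' from first, 'j' from second => "cj"
  Position 3: 'c' from first, 'f' from second => "cf"
  Position 4: 'c' from first, 'f' from second => "cf"
Result: ahcjcjcfcf

ahcjcjcfcf


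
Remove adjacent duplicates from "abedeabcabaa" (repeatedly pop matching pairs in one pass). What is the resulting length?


Input: abedeabcabaa
Stack-based adjacent duplicate removal:
  Read 'a': push. Stack: a
  Read 'b': push. Stack: ab
  Read 'e': push. Stack: abe
  Read 'd': push. Stack: abed
  Read 'e': push. Stack: abede
  Read 'a': push. Stack: abedea
  Read 'b': push. Stack: abedeab
  Read 'c': push. Stack: abedeabc
  Read 'a': push. Stack: abedeabca
  Read 'b': push. Stack: abedeabcab
  Read 'a': push. Stack: abedeabcaba
  Read 'a': matches stack top 'a' => pop. Stack: abedeabcab
Final stack: "abedeabcab" (length 10)

10


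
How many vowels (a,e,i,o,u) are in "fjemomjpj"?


Input: fjemomjpj
Checking each character:
  'f' at position 0: consonant
  'j' at position 1: consonant
  'e' at position 2: vowel (running total: 1)
  'm' at position 3: consonant
  'o' at position 4: vowel (running total: 2)
  'm' at position 5: consonant
  'j' at position 6: consonant
  'p' at position 7: consonant
  'j' at position 8: consonant
Total vowels: 2

2


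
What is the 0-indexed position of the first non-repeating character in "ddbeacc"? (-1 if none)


Input: ddbeacc
Character frequencies:
  'a': 1
  'b': 1
  'c': 2
  'd': 2
  'e': 1
Scanning left to right for freq == 1:
  Position 0 ('d'): freq=2, skip
  Position 1 ('d'): freq=2, skip
  Position 2 ('b'): unique! => answer = 2

2


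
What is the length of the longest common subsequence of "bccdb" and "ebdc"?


LCS of "bccdb" and "ebdc"
DP table:
           e    b    d    c
      0    0    0    0    0
  b   0    0    1    1    1
  c   0    0    1    1    2
  c   0    0    1    1    2
  d   0    0    1    2    2
  b   0    0    1    2    2
LCS length = dp[5][4] = 2

2


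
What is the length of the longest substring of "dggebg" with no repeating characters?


Input: "dggebg"
Sliding window (track last position of each char):
  Position 0 ('d'): window [0,0] length 1 -- new best
  Position 1 ('g'): window [0,1] length 2 -- new best
  Position 2 ('g'): repeat (last at 1), move window start to 2
  Position 2 ('g'): window [2,2] length 1
  Position 3 ('e'): window [2,3] length 2
  Position 4 ('b'): window [2,4] length 3 -- new best
  Position 5 ('g'): repeat (last at 2), move window start to 3
  Position 5 ('g'): window [3,5] length 3
Longest substring with no repeats: "geb" with length 3

3


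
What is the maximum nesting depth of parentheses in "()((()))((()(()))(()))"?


Input: "()((()))((()(()))(()))"
Tracking depth:
  Position 0 '(': depth becomes 1
  Position 1 ')': depth becomes 0
  Position 2 '(': depth becomes 1
  Position 3 '(': depth becomes 2
  Position 4 '(': depth becomes 3
  Position 5 ')': depth becomes 2
  Position 6 ')': depth becomes 1
  Position 7 ')': depth becomes 0
  Position 8 '(': depth becomes 1
  Position 9 '(': depth becomes 2
  Position 10 '(': depth becomes 3
  Position 11 ')': depth becomes 2
  Position 12 '(': depth becomes 3
  Position 13 '(': depth becomes 4
  Position 14 ')': depth becomes 3
  Position 15 ')': depth becomes 2
  Position 16 ')': depth becomes 1
  Position 17 '(': depth becomes 2
  Position 18 '(': depth becomes 3
  Position 19 ')': depth becomes 2
  Position 20 ')': depth becomes 1
  Position 21 ')': depth becomes 0
Maximum depth reached: 4

4


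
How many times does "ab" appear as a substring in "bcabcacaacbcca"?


Searching for "ab" in "bcabcacaacbcca"
Scanning each position:
  Position 0: "bc" => no
  Position 1: "ca" => no
  Position 2: "ab" => MATCH
  Position 3: "bc" => no
  Position 4: "ca" => no
  Position 5: "ac" => no
  Position 6: "ca" => no
  Position 7: "aa" => no
  Position 8: "ac" => no
  Position 9: "cb" => no
  Position 10: "bc" => no
  Position 11: "cc" => no
  Position 12: "ca" => no
Total occurrences: 1

1


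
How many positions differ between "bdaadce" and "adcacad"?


Comparing "bdaadce" and "adcacad" position by position:
  Position 0: 'b' vs 'a' => DIFFER
  Position 1: 'd' vs 'd' => same
  Position 2: 'a' vs 'c' => DIFFER
  Position 3: 'a' vs 'a' => same
  Position 4: 'd' vs 'c' => DIFFER
  Position 5: 'c' vs 'a' => DIFFER
  Position 6: 'e' vs 'd' => DIFFER
Positions that differ: 5

5


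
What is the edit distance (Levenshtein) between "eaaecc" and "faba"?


Computing edit distance: "eaaecc" -> "faba"
DP table:
           f    a    b    a
      0    1    2    3    4
  e   1    1    2    3    4
  a   2    2    1    2    3
  a   3    3    2    2    2
  e   4    4    3    3    3
  c   5    5    4    4    4
  c   6    6    5    5    5
Edit distance = dp[6][4] = 5

5


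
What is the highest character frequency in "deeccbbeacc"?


Input: deeccbbeacc
Character counts:
  'a': 1
  'b': 2
  'c': 4
  'd': 1
  'e': 3
Maximum frequency: 4

4


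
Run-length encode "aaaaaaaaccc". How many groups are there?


Input: aaaaaaaaccc
Scanning for consecutive runs:
  Group 1: 'a' x 8 (positions 0-7)
  Group 2: 'c' x 3 (positions 8-10)
Total groups: 2

2


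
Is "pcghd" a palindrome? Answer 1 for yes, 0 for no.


Input: pcghd
Reversed: dhgcp
  Compare pos 0 ('p') with pos 4 ('d'): MISMATCH
  Compare pos 1 ('c') with pos 3 ('h'): MISMATCH
Result: not a palindrome

0


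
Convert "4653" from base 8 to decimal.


Input: "4653" in base 8
Positional expansion:
  Digit '4' (value 4) x 8^3 = 2048
  Digit '6' (value 6) x 8^2 = 384
  Digit '5' (value 5) x 8^1 = 40
  Digit '3' (value 3) x 8^0 = 3
Sum = 2475

2475


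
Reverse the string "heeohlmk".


Input: heeohlmk
Reading characters right to left:
  Position 7: 'k'
  Position 6: 'm'
  Position 5: 'l'
  Position 4: 'h'
  Position 3: 'o'
  Position 2: 'e'
  Position 1: 'e'
  Position 0: 'h'
Reversed: kmlhoeeh

kmlhoeeh


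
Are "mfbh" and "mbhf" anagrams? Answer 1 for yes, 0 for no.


Strings: "mfbh", "mbhf"
Sorted first:  bfhm
Sorted second: bfhm
Sorted forms match => anagrams

1


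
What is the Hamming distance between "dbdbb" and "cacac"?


Comparing "dbdbb" and "cacac" position by position:
  Position 0: 'd' vs 'c' => differ
  Position 1: 'b' vs 'a' => differ
  Position 2: 'd' vs 'c' => differ
  Position 3: 'b' vs 'a' => differ
  Position 4: 'b' vs 'c' => differ
Total differences (Hamming distance): 5

5


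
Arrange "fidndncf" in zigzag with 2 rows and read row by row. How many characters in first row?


Zigzag "fidndncf" into 2 rows:
Placing characters:
  'f' => row 0
  'i' => row 1
  'd' => row 0
  'n' => row 1
  'd' => row 0
  'n' => row 1
  'c' => row 0
  'f' => row 1
Rows:
  Row 0: "fddc"
  Row 1: "innf"
First row length: 4

4


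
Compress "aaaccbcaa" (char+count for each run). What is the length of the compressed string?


Input: aaaccbcaa
Runs:
  'a' x 3 => "a3"
  'c' x 2 => "c2"
  'b' x 1 => "b1"
  'c' x 1 => "c1"
  'a' x 2 => "a2"
Compressed: "a3c2b1c1a2"
Compressed length: 10

10


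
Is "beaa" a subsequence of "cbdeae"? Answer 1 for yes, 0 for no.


Check if "beaa" is a subsequence of "cbdeae"
Greedy scan:
  Position 0 ('c'): no match needed
  Position 1 ('b'): matches sub[0] = 'b'
  Position 2 ('d'): no match needed
  Position 3 ('e'): matches sub[1] = 'e'
  Position 4 ('a'): matches sub[2] = 'a'
  Position 5 ('e'): no match needed
Only matched 3/4 characters => not a subsequence

0


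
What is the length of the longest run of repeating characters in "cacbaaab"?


Input: "cacbaaab"
Scanning for longest run:
  Position 1 ('a'): new char, reset run to 1
  Position 2 ('c'): new char, reset run to 1
  Position 3 ('b'): new char, reset run to 1
  Position 4 ('a'): new char, reset run to 1
  Position 5 ('a'): continues run of 'a', length=2
  Position 6 ('a'): continues run of 'a', length=3
  Position 7 ('b'): new char, reset run to 1
Longest run: 'a' with length 3

3


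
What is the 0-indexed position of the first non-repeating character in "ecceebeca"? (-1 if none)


Input: ecceebeca
Character frequencies:
  'a': 1
  'b': 1
  'c': 3
  'e': 4
Scanning left to right for freq == 1:
  Position 0 ('e'): freq=4, skip
  Position 1 ('c'): freq=3, skip
  Position 2 ('c'): freq=3, skip
  Position 3 ('e'): freq=4, skip
  Position 4 ('e'): freq=4, skip
  Position 5 ('b'): unique! => answer = 5

5


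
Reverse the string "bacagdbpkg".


Input: bacagdbpkg
Reading characters right to left:
  Position 9: 'g'
  Position 8: 'k'
  Position 7: 'p'
  Position 6: 'b'
  Position 5: 'd'
  Position 4: 'g'
  Position 3: 'a'
  Position 2: 'c'
  Position 1: 'a'
  Position 0: 'b'
Reversed: gkpbdgacab

gkpbdgacab


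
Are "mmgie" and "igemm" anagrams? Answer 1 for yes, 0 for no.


Strings: "mmgie", "igemm"
Sorted first:  egimm
Sorted second: egimm
Sorted forms match => anagrams

1


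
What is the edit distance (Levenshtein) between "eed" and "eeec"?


Computing edit distance: "eed" -> "eeec"
DP table:
           e    e    e    c
      0    1    2    3    4
  e   1    0    1    2    3
  e   2    1    0    1    2
  d   3    2    1    1    2
Edit distance = dp[3][4] = 2

2


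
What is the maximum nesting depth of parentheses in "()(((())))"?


Input: "()(((())))"
Tracking depth:
  Position 0 '(': depth becomes 1
  Position 1 ')': depth becomes 0
  Position 2 '(': depth becomes 1
  Position 3 '(': depth becomes 2
  Position 4 '(': depth becomes 3
  Position 5 '(': depth becomes 4
  Position 6 ')': depth becomes 3
  Position 7 ')': depth becomes 2
  Position 8 ')': depth becomes 1
  Position 9 ')': depth becomes 0
Maximum depth reached: 4

4


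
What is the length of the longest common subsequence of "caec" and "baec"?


LCS of "caec" and "baec"
DP table:
           b    a    e    c
      0    0    0    0    0
  c   0    0    0    0    1
  a   0    0    1    1    1
  e   0    0    1    2    2
  c   0    0    1    2    3
LCS length = dp[4][4] = 3

3


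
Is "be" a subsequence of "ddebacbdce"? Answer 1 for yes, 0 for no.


Check if "be" is a subsequence of "ddebacbdce"
Greedy scan:
  Position 0 ('d'): no match needed
  Position 1 ('d'): no match needed
  Position 2 ('e'): no match needed
  Position 3 ('b'): matches sub[0] = 'b'
  Position 4 ('a'): no match needed
  Position 5 ('c'): no match needed
  Position 6 ('b'): no match needed
  Position 7 ('d'): no match needed
  Position 8 ('c'): no match needed
  Position 9 ('e'): matches sub[1] = 'e'
All 2 characters matched => is a subsequence

1


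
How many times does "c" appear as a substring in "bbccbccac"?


Searching for "c" in "bbccbccac"
Scanning each position:
  Position 0: "b" => no
  Position 1: "b" => no
  Position 2: "c" => MATCH
  Position 3: "c" => MATCH
  Position 4: "b" => no
  Position 5: "c" => MATCH
  Position 6: "c" => MATCH
  Position 7: "a" => no
  Position 8: "c" => MATCH
Total occurrences: 5

5


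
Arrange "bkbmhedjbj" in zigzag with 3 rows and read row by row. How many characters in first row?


Zigzag "bkbmhedjbj" into 3 rows:
Placing characters:
  'b' => row 0
  'k' => row 1
  'b' => row 2
  'm' => row 1
  'h' => row 0
  'e' => row 1
  'd' => row 2
  'j' => row 1
  'b' => row 0
  'j' => row 1
Rows:
  Row 0: "bhb"
  Row 1: "kmejj"
  Row 2: "bd"
First row length: 3

3


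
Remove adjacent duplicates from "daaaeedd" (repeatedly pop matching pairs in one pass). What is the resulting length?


Input: daaaeedd
Stack-based adjacent duplicate removal:
  Read 'd': push. Stack: d
  Read 'a': push. Stack: da
  Read 'a': matches stack top 'a' => pop. Stack: d
  Read 'a': push. Stack: da
  Read 'e': push. Stack: dae
  Read 'e': matches stack top 'e' => pop. Stack: da
  Read 'd': push. Stack: dad
  Read 'd': matches stack top 'd' => pop. Stack: da
Final stack: "da" (length 2)

2


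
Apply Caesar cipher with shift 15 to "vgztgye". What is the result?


Caesar cipher: shift "vgztgye" by 15
  'v' (pos 21) + 15 = pos 10 = 'k'
  'g' (pos 6) + 15 = pos 21 = 'v'
  'z' (pos 25) + 15 = pos 14 = 'o'
  't' (pos 19) + 15 = pos 8 = 'i'
  'g' (pos 6) + 15 = pos 21 = 'v'
  'y' (pos 24) + 15 = pos 13 = 'n'
  'e' (pos 4) + 15 = pos 19 = 't'
Result: kvoivnt

kvoivnt


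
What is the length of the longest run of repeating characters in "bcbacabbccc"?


Input: "bcbacabbccc"
Scanning for longest run:
  Position 1 ('c'): new char, reset run to 1
  Position 2 ('b'): new char, reset run to 1
  Position 3 ('a'): new char, reset run to 1
  Position 4 ('c'): new char, reset run to 1
  Position 5 ('a'): new char, reset run to 1
  Position 6 ('b'): new char, reset run to 1
  Position 7 ('b'): continues run of 'b', length=2
  Position 8 ('c'): new char, reset run to 1
  Position 9 ('c'): continues run of 'c', length=2
  Position 10 ('c'): continues run of 'c', length=3
Longest run: 'c' with length 3

3


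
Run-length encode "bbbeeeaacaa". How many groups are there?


Input: bbbeeeaacaa
Scanning for consecutive runs:
  Group 1: 'b' x 3 (positions 0-2)
  Group 2: 'e' x 3 (positions 3-5)
  Group 3: 'a' x 2 (positions 6-7)
  Group 4: 'c' x 1 (positions 8-8)
  Group 5: 'a' x 2 (positions 9-10)
Total groups: 5

5


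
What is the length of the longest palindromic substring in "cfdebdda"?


Input: "cfdebdda"
Checking substrings for palindromes:
  [5:7] "dd" (len 2) => palindrome
Longest palindromic substring: "dd" with length 2

2


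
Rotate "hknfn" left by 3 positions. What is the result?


Input: "hknfn", rotate left by 3
First 3 characters: "hkn"
Remaining characters: "fn"
Concatenate remaining + first: "fn" + "hkn" = "fnhkn"

fnhkn


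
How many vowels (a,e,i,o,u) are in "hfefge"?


Input: hfefge
Checking each character:
  'h' at position 0: consonant
  'f' at position 1: consonant
  'e' at position 2: vowel (running total: 1)
  'f' at position 3: consonant
  'g' at position 4: consonant
  'e' at position 5: vowel (running total: 2)
Total vowels: 2

2


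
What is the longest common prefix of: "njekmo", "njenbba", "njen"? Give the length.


Words: njekmo, njenbba, njen
  Position 0: all 'n' => match
  Position 1: all 'j' => match
  Position 2: all 'e' => match
  Position 3: ('k', 'n', 'n') => mismatch, stop
LCP = "nje" (length 3)

3


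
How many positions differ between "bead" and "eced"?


Comparing "bead" and "eced" position by position:
  Position 0: 'b' vs 'e' => DIFFER
  Position 1: 'e' vs 'c' => DIFFER
  Position 2: 'a' vs 'e' => DIFFER
  Position 3: 'd' vs 'd' => same
Positions that differ: 3

3


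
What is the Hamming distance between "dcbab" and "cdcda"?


Comparing "dcbab" and "cdcda" position by position:
  Position 0: 'd' vs 'c' => differ
  Position 1: 'c' vs 'd' => differ
  Position 2: 'b' vs 'c' => differ
  Position 3: 'a' vs 'd' => differ
  Position 4: 'b' vs 'a' => differ
Total differences (Hamming distance): 5

5


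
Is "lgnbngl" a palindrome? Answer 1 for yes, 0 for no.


Input: lgnbngl
Reversed: lgnbngl
  Compare pos 0 ('l') with pos 6 ('l'): match
  Compare pos 1 ('g') with pos 5 ('g'): match
  Compare pos 2 ('n') with pos 4 ('n'): match
Result: palindrome

1


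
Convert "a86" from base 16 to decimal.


Input: "a86" in base 16
Positional expansion:
  Digit 'a' (value 10) x 16^2 = 2560
  Digit '8' (value 8) x 16^1 = 128
  Digit '6' (value 6) x 16^0 = 6
Sum = 2694

2694


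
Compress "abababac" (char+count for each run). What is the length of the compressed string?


Input: abababac
Runs:
  'a' x 1 => "a1"
  'b' x 1 => "b1"
  'a' x 1 => "a1"
  'b' x 1 => "b1"
  'a' x 1 => "a1"
  'b' x 1 => "b1"
  'a' x 1 => "a1"
  'c' x 1 => "c1"
Compressed: "a1b1a1b1a1b1a1c1"
Compressed length: 16

16


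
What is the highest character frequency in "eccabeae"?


Input: eccabeae
Character counts:
  'a': 2
  'b': 1
  'c': 2
  'e': 3
Maximum frequency: 3

3


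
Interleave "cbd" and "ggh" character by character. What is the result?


Interleaving "cbd" and "ggh":
  Position 0: 'c' from first, 'g' from second => "cg"
  Position 1: 'b' from first, 'g' from second => "bg"
  Position 2: 'd' from first, 'h' from second => "dh"
Result: cgbgdh

cgbgdh


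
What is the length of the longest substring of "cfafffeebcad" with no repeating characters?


Input: "cfafffeebcad"
Sliding window (track last position of each char):
  Position 0 ('c'): window [0,0] length 1 -- new best
  Position 1 ('f'): window [0,1] length 2 -- new best
  Position 2 ('a'): window [0,2] length 3 -- new best
  Position 3 ('f'): repeat (last at 1), move window start to 2
  Position 3 ('f'): window [2,3] length 2
  Position 4 ('f'): repeat (last at 3), move window start to 4
  Position 4 ('f'): window [4,4] length 1
  Position 5 ('f'): repeat (last at 4), move window start to 5
  Position 5 ('f'): window [5,5] length 1
  Position 6 ('e'): window [5,6] length 2
  Position 7 ('e'): repeat (last at 6), move window start to 7
  Position 7 ('e'): window [7,7] length 1
  Position 8 ('b'): window [7,8] length 2
  Position 9 ('c'): window [7,9] length 3
  Position 10 ('a'): window [7,10] length 4 -- new best
  Position 11 ('d'): window [7,11] length 5 -- new best
Longest substring with no repeats: "ebcad" with length 5

5


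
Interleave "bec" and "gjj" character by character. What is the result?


Interleaving "bec" and "gjj":
  Position 0: 'b' from first, 'g' from second => "bg"
  Position 1: 'e' from first, 'j' from second => "ej"
  Position 2: 'c' from first, 'j' from second => "cj"
Result: bgejcj

bgejcj


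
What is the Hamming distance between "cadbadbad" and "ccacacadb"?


Comparing "cadbadbad" and "ccacacadb" position by position:
  Position 0: 'c' vs 'c' => same
  Position 1: 'a' vs 'c' => differ
  Position 2: 'd' vs 'a' => differ
  Position 3: 'b' vs 'c' => differ
  Position 4: 'a' vs 'a' => same
  Position 5: 'd' vs 'c' => differ
  Position 6: 'b' vs 'a' => differ
  Position 7: 'a' vs 'd' => differ
  Position 8: 'd' vs 'b' => differ
Total differences (Hamming distance): 7

7


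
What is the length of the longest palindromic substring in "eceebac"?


Input: "eceebac"
Checking substrings for palindromes:
  [0:3] "ece" (len 3) => palindrome
  [2:4] "ee" (len 2) => palindrome
Longest palindromic substring: "ece" with length 3

3


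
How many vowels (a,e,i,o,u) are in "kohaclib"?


Input: kohaclib
Checking each character:
  'k' at position 0: consonant
  'o' at position 1: vowel (running total: 1)
  'h' at position 2: consonant
  'a' at position 3: vowel (running total: 2)
  'c' at position 4: consonant
  'l' at position 5: consonant
  'i' at position 6: vowel (running total: 3)
  'b' at position 7: consonant
Total vowels: 3

3


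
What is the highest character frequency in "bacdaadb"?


Input: bacdaadb
Character counts:
  'a': 3
  'b': 2
  'c': 1
  'd': 2
Maximum frequency: 3

3


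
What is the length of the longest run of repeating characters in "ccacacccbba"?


Input: "ccacacccbba"
Scanning for longest run:
  Position 1 ('c'): continues run of 'c', length=2
  Position 2 ('a'): new char, reset run to 1
  Position 3 ('c'): new char, reset run to 1
  Position 4 ('a'): new char, reset run to 1
  Position 5 ('c'): new char, reset run to 1
  Position 6 ('c'): continues run of 'c', length=2
  Position 7 ('c'): continues run of 'c', length=3
  Position 8 ('b'): new char, reset run to 1
  Position 9 ('b'): continues run of 'b', length=2
  Position 10 ('a'): new char, reset run to 1
Longest run: 'c' with length 3

3


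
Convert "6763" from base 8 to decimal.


Input: "6763" in base 8
Positional expansion:
  Digit '6' (value 6) x 8^3 = 3072
  Digit '7' (value 7) x 8^2 = 448
  Digit '6' (value 6) x 8^1 = 48
  Digit '3' (value 3) x 8^0 = 3
Sum = 3571

3571


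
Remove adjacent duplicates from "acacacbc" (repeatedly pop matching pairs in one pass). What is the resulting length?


Input: acacacbc
Stack-based adjacent duplicate removal:
  Read 'a': push. Stack: a
  Read 'c': push. Stack: ac
  Read 'a': push. Stack: aca
  Read 'c': push. Stack: acac
  Read 'a': push. Stack: acaca
  Read 'c': push. Stack: acacac
  Read 'b': push. Stack: acacacb
  Read 'c': push. Stack: acacacbc
Final stack: "acacacbc" (length 8)

8


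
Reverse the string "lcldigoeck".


Input: lcldigoeck
Reading characters right to left:
  Position 9: 'k'
  Position 8: 'c'
  Position 7: 'e'
  Position 6: 'o'
  Position 5: 'g'
  Position 4: 'i'
  Position 3: 'd'
  Position 2: 'l'
  Position 1: 'c'
  Position 0: 'l'
Reversed: kceogidlcl

kceogidlcl


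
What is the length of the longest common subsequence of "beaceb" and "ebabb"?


LCS of "beaceb" and "ebabb"
DP table:
           e    b    a    b    b
      0    0    0    0    0    0
  b   0    0    1    1    1    1
  e   0    1    1    1    1    1
  a   0    1    1    2    2    2
  c   0    1    1    2    2    2
  e   0    1    1    2    2    2
  b   0    1    2    2    3    3
LCS length = dp[6][5] = 3

3


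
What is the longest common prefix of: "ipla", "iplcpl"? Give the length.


Words: ipla, iplcpl
  Position 0: all 'i' => match
  Position 1: all 'p' => match
  Position 2: all 'l' => match
  Position 3: ('a', 'c') => mismatch, stop
LCP = "ipl" (length 3)

3


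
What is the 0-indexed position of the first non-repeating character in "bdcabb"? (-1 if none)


Input: bdcabb
Character frequencies:
  'a': 1
  'b': 3
  'c': 1
  'd': 1
Scanning left to right for freq == 1:
  Position 0 ('b'): freq=3, skip
  Position 1 ('d'): unique! => answer = 1

1


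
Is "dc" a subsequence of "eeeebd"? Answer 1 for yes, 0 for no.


Check if "dc" is a subsequence of "eeeebd"
Greedy scan:
  Position 0 ('e'): no match needed
  Position 1 ('e'): no match needed
  Position 2 ('e'): no match needed
  Position 3 ('e'): no match needed
  Position 4 ('b'): no match needed
  Position 5 ('d'): matches sub[0] = 'd'
Only matched 1/2 characters => not a subsequence

0


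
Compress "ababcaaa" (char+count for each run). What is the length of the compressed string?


Input: ababcaaa
Runs:
  'a' x 1 => "a1"
  'b' x 1 => "b1"
  'a' x 1 => "a1"
  'b' x 1 => "b1"
  'c' x 1 => "c1"
  'a' x 3 => "a3"
Compressed: "a1b1a1b1c1a3"
Compressed length: 12

12


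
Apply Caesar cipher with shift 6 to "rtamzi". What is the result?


Caesar cipher: shift "rtamzi" by 6
  'r' (pos 17) + 6 = pos 23 = 'x'
  't' (pos 19) + 6 = pos 25 = 'z'
  'a' (pos 0) + 6 = pos 6 = 'g'
  'm' (pos 12) + 6 = pos 18 = 's'
  'z' (pos 25) + 6 = pos 5 = 'f'
  'i' (pos 8) + 6 = pos 14 = 'o'
Result: xzgsfo

xzgsfo


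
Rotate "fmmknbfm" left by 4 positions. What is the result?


Input: "fmmknbfm", rotate left by 4
First 4 characters: "fmmk"
Remaining characters: "nbfm"
Concatenate remaining + first: "nbfm" + "fmmk" = "nbfmfmmk"

nbfmfmmk


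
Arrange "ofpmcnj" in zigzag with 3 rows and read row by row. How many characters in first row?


Zigzag "ofpmcnj" into 3 rows:
Placing characters:
  'o' => row 0
  'f' => row 1
  'p' => row 2
  'm' => row 1
  'c' => row 0
  'n' => row 1
  'j' => row 2
Rows:
  Row 0: "oc"
  Row 1: "fmn"
  Row 2: "pj"
First row length: 2

2


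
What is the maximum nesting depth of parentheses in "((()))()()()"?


Input: "((()))()()()"
Tracking depth:
  Position 0 '(': depth becomes 1
  Position 1 '(': depth becomes 2
  Position 2 '(': depth becomes 3
  Position 3 ')': depth becomes 2
  Position 4 ')': depth becomes 1
  Position 5 ')': depth becomes 0
  Position 6 '(': depth becomes 1
  Position 7 ')': depth becomes 0
  Position 8 '(': depth becomes 1
  Position 9 ')': depth becomes 0
  Position 10 '(': depth becomes 1
  Position 11 ')': depth becomes 0
Maximum depth reached: 3

3


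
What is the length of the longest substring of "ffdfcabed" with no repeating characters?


Input: "ffdfcabed"
Sliding window (track last position of each char):
  Position 0 ('f'): window [0,0] length 1 -- new best
  Position 1 ('f'): repeat (last at 0), move window start to 1
  Position 1 ('f'): window [1,1] length 1
  Position 2 ('d'): window [1,2] length 2 -- new best
  Position 3 ('f'): repeat (last at 1), move window start to 2
  Position 3 ('f'): window [2,3] length 2
  Position 4 ('c'): window [2,4] length 3 -- new best
  Position 5 ('a'): window [2,5] length 4 -- new best
  Position 6 ('b'): window [2,6] length 5 -- new best
  Position 7 ('e'): window [2,7] length 6 -- new best
  Position 8 ('d'): repeat (last at 2), move window start to 3
  Position 8 ('d'): window [3,8] length 6
Longest substring with no repeats: "dfcabe" with length 6

6


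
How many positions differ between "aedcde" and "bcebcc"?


Comparing "aedcde" and "bcebcc" position by position:
  Position 0: 'a' vs 'b' => DIFFER
  Position 1: 'e' vs 'c' => DIFFER
  Position 2: 'd' vs 'e' => DIFFER
  Position 3: 'c' vs 'b' => DIFFER
  Position 4: 'd' vs 'c' => DIFFER
  Position 5: 'e' vs 'c' => DIFFER
Positions that differ: 6

6


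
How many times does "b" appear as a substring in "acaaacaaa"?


Searching for "b" in "acaaacaaa"
Scanning each position:
  Position 0: "a" => no
  Position 1: "c" => no
  Position 2: "a" => no
  Position 3: "a" => no
  Position 4: "a" => no
  Position 5: "c" => no
  Position 6: "a" => no
  Position 7: "a" => no
  Position 8: "a" => no
Total occurrences: 0

0


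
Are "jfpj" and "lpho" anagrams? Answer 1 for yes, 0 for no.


Strings: "jfpj", "lpho"
Sorted first:  fjjp
Sorted second: hlop
Differ at position 0: 'f' vs 'h' => not anagrams

0


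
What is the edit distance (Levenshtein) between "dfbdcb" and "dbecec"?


Computing edit distance: "dfbdcb" -> "dbecec"
DP table:
           d    b    e    c    e    c
      0    1    2    3    4    5    6
  d   1    0    1    2    3    4    5
  f   2    1    1    2    3    4    5
  b   3    2    1    2    3    4    5
  d   4    3    2    2    3    4    5
  c   5    4    3    3    2    3    4
  b   6    5    4    4    3    3    4
Edit distance = dp[6][6] = 4

4


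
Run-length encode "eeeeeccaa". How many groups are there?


Input: eeeeeccaa
Scanning for consecutive runs:
  Group 1: 'e' x 5 (positions 0-4)
  Group 2: 'c' x 2 (positions 5-6)
  Group 3: 'a' x 2 (positions 7-8)
Total groups: 3

3


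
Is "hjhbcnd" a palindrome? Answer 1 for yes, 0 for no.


Input: hjhbcnd
Reversed: dncbhjh
  Compare pos 0 ('h') with pos 6 ('d'): MISMATCH
  Compare pos 1 ('j') with pos 5 ('n'): MISMATCH
  Compare pos 2 ('h') with pos 4 ('c'): MISMATCH
Result: not a palindrome

0


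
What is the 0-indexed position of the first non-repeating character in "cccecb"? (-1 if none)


Input: cccecb
Character frequencies:
  'b': 1
  'c': 4
  'e': 1
Scanning left to right for freq == 1:
  Position 0 ('c'): freq=4, skip
  Position 1 ('c'): freq=4, skip
  Position 2 ('c'): freq=4, skip
  Position 3 ('e'): unique! => answer = 3

3


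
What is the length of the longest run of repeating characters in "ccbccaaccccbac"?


Input: "ccbccaaccccbac"
Scanning for longest run:
  Position 1 ('c'): continues run of 'c', length=2
  Position 2 ('b'): new char, reset run to 1
  Position 3 ('c'): new char, reset run to 1
  Position 4 ('c'): continues run of 'c', length=2
  Position 5 ('a'): new char, reset run to 1
  Position 6 ('a'): continues run of 'a', length=2
  Position 7 ('c'): new char, reset run to 1
  Position 8 ('c'): continues run of 'c', length=2
  Position 9 ('c'): continues run of 'c', length=3
  Position 10 ('c'): continues run of 'c', length=4
  Position 11 ('b'): new char, reset run to 1
  Position 12 ('a'): new char, reset run to 1
  Position 13 ('c'): new char, reset run to 1
Longest run: 'c' with length 4

4


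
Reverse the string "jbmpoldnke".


Input: jbmpoldnke
Reading characters right to left:
  Position 9: 'e'
  Position 8: 'k'
  Position 7: 'n'
  Position 6: 'd'
  Position 5: 'l'
  Position 4: 'o'
  Position 3: 'p'
  Position 2: 'm'
  Position 1: 'b'
  Position 0: 'j'
Reversed: ekndlopmbj

ekndlopmbj


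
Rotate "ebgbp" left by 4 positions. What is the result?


Input: "ebgbp", rotate left by 4
First 4 characters: "ebgb"
Remaining characters: "p"
Concatenate remaining + first: "p" + "ebgb" = "pebgb"

pebgb


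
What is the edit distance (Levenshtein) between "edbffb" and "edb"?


Computing edit distance: "edbffb" -> "edb"
DP table:
           e    d    b
      0    1    2    3
  e   1    0    1    2
  d   2    1    0    1
  b   3    2    1    0
  f   4    3    2    1
  f   5    4    3    2
  b   6    5    4    3
Edit distance = dp[6][3] = 3

3


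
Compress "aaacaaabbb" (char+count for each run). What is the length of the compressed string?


Input: aaacaaabbb
Runs:
  'a' x 3 => "a3"
  'c' x 1 => "c1"
  'a' x 3 => "a3"
  'b' x 3 => "b3"
Compressed: "a3c1a3b3"
Compressed length: 8

8


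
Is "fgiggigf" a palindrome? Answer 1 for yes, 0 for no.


Input: fgiggigf
Reversed: fgiggigf
  Compare pos 0 ('f') with pos 7 ('f'): match
  Compare pos 1 ('g') with pos 6 ('g'): match
  Compare pos 2 ('i') with pos 5 ('i'): match
  Compare pos 3 ('g') with pos 4 ('g'): match
Result: palindrome

1


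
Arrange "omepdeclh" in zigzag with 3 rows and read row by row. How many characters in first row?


Zigzag "omepdeclh" into 3 rows:
Placing characters:
  'o' => row 0
  'm' => row 1
  'e' => row 2
  'p' => row 1
  'd' => row 0
  'e' => row 1
  'c' => row 2
  'l' => row 1
  'h' => row 0
Rows:
  Row 0: "odh"
  Row 1: "mpel"
  Row 2: "ec"
First row length: 3

3


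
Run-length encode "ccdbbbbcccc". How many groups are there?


Input: ccdbbbbcccc
Scanning for consecutive runs:
  Group 1: 'c' x 2 (positions 0-1)
  Group 2: 'd' x 1 (positions 2-2)
  Group 3: 'b' x 4 (positions 3-6)
  Group 4: 'c' x 4 (positions 7-10)
Total groups: 4

4


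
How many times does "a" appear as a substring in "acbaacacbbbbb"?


Searching for "a" in "acbaacacbbbbb"
Scanning each position:
  Position 0: "a" => MATCH
  Position 1: "c" => no
  Position 2: "b" => no
  Position 3: "a" => MATCH
  Position 4: "a" => MATCH
  Position 5: "c" => no
  Position 6: "a" => MATCH
  Position 7: "c" => no
  Position 8: "b" => no
  Position 9: "b" => no
  Position 10: "b" => no
  Position 11: "b" => no
  Position 12: "b" => no
Total occurrences: 4

4


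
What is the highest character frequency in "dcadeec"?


Input: dcadeec
Character counts:
  'a': 1
  'c': 2
  'd': 2
  'e': 2
Maximum frequency: 2

2


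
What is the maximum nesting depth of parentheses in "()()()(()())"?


Input: "()()()(()())"
Tracking depth:
  Position 0 '(': depth becomes 1
  Position 1 ')': depth becomes 0
  Position 2 '(': depth becomes 1
  Position 3 ')': depth becomes 0
  Position 4 '(': depth becomes 1
  Position 5 ')': depth becomes 0
  Position 6 '(': depth becomes 1
  Position 7 '(': depth becomes 2
  Position 8 ')': depth becomes 1
  Position 9 '(': depth becomes 2
  Position 10 ')': depth becomes 1
  Position 11 ')': depth becomes 0
Maximum depth reached: 2

2


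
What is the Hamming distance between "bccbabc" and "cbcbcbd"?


Comparing "bccbabc" and "cbcbcbd" position by position:
  Position 0: 'b' vs 'c' => differ
  Position 1: 'c' vs 'b' => differ
  Position 2: 'c' vs 'c' => same
  Position 3: 'b' vs 'b' => same
  Position 4: 'a' vs 'c' => differ
  Position 5: 'b' vs 'b' => same
  Position 6: 'c' vs 'd' => differ
Total differences (Hamming distance): 4

4


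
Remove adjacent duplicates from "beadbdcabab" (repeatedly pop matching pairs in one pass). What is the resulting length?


Input: beadbdcabab
Stack-based adjacent duplicate removal:
  Read 'b': push. Stack: b
  Read 'e': push. Stack: be
  Read 'a': push. Stack: bea
  Read 'd': push. Stack: bead
  Read 'b': push. Stack: beadb
  Read 'd': push. Stack: beadbd
  Read 'c': push. Stack: beadbdc
  Read 'a': push. Stack: beadbdca
  Read 'b': push. Stack: beadbdcab
  Read 'a': push. Stack: beadbdcaba
  Read 'b': push. Stack: beadbdcabab
Final stack: "beadbdcabab" (length 11)

11


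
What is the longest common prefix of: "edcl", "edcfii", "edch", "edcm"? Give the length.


Words: edcl, edcfii, edch, edcm
  Position 0: all 'e' => match
  Position 1: all 'd' => match
  Position 2: all 'c' => match
  Position 3: ('l', 'f', 'h', 'm') => mismatch, stop
LCP = "edc" (length 3)

3


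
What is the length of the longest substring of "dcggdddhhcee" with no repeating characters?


Input: "dcggdddhhcee"
Sliding window (track last position of each char):
  Position 0 ('d'): window [0,0] length 1 -- new best
  Position 1 ('c'): window [0,1] length 2 -- new best
  Position 2 ('g'): window [0,2] length 3 -- new best
  Position 3 ('g'): repeat (last at 2), move window start to 3
  Position 3 ('g'): window [3,3] length 1
  Position 4 ('d'): window [3,4] length 2
  Position 5 ('d'): repeat (last at 4), move window start to 5
  Position 5 ('d'): window [5,5] length 1
  Position 6 ('d'): repeat (last at 5), move window start to 6
  Position 6 ('d'): window [6,6] length 1
  Position 7 ('h'): window [6,7] length 2
  Position 8 ('h'): repeat (last at 7), move window start to 8
  Position 8 ('h'): window [8,8] length 1
  Position 9 ('c'): window [8,9] length 2
  Position 10 ('e'): window [8,10] length 3
  Position 11 ('e'): repeat (last at 10), move window start to 11
  Position 11 ('e'): window [11,11] length 1
Longest substring with no repeats: "dcg" with length 3

3


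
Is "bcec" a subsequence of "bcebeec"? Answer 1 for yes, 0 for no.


Check if "bcec" is a subsequence of "bcebeec"
Greedy scan:
  Position 0 ('b'): matches sub[0] = 'b'
  Position 1 ('c'): matches sub[1] = 'c'
  Position 2 ('e'): matches sub[2] = 'e'
  Position 3 ('b'): no match needed
  Position 4 ('e'): no match needed
  Position 5 ('e'): no match needed
  Position 6 ('c'): matches sub[3] = 'c'
All 4 characters matched => is a subsequence

1


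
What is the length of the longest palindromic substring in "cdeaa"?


Input: "cdeaa"
Checking substrings for palindromes:
  [3:5] "aa" (len 2) => palindrome
Longest palindromic substring: "aa" with length 2

2


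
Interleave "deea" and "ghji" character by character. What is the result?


Interleaving "deea" and "ghji":
  Position 0: 'd' from first, 'g' from second => "dg"
  Position 1: 'e' from first, 'h' from second => "eh"
  Position 2: 'e' from first, 'j' from second => "ej"
  Position 3: 'a' from first, 'i' from second => "ai"
Result: dgehejai

dgehejai


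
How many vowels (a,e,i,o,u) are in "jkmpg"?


Input: jkmpg
Checking each character:
  'j' at position 0: consonant
  'k' at position 1: consonant
  'm' at position 2: consonant
  'p' at position 3: consonant
  'g' at position 4: consonant
Total vowels: 0

0


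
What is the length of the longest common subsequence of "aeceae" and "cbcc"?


LCS of "aeceae" and "cbcc"
DP table:
           c    b    c    c
      0    0    0    0    0
  a   0    0    0    0    0
  e   0    0    0    0    0
  c   0    1    1    1    1
  e   0    1    1    1    1
  a   0    1    1    1    1
  e   0    1    1    1    1
LCS length = dp[6][4] = 1

1


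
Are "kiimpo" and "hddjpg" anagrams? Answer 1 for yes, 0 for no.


Strings: "kiimpo", "hddjpg"
Sorted first:  iikmop
Sorted second: ddghjp
Differ at position 0: 'i' vs 'd' => not anagrams

0


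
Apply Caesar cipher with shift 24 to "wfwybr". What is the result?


Caesar cipher: shift "wfwybr" by 24
  'w' (pos 22) + 24 = pos 20 = 'u'
  'f' (pos 5) + 24 = pos 3 = 'd'
  'w' (pos 22) + 24 = pos 20 = 'u'
  'y' (pos 24) + 24 = pos 22 = 'w'
  'b' (pos 1) + 24 = pos 25 = 'z'
  'r' (pos 17) + 24 = pos 15 = 'p'
Result: uduwzp

uduwzp


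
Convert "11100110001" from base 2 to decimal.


Input: "11100110001" in base 2
Positional expansion:
  Digit '1' (value 1) x 2^10 = 1024
  Digit '1' (value 1) x 2^9 = 512
  Digit '1' (value 1) x 2^8 = 256
  Digit '0' (value 0) x 2^7 = 0
  Digit '0' (value 0) x 2^6 = 0
  Digit '1' (value 1) x 2^5 = 32
  Digit '1' (value 1) x 2^4 = 16
  Digit '0' (value 0) x 2^3 = 0
  Digit '0' (value 0) x 2^2 = 0
  Digit '0' (value 0) x 2^1 = 0
  Digit '1' (value 1) x 2^0 = 1
Sum = 1841

1841


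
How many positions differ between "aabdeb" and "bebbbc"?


Comparing "aabdeb" and "bebbbc" position by position:
  Position 0: 'a' vs 'b' => DIFFER
  Position 1: 'a' vs 'e' => DIFFER
  Position 2: 'b' vs 'b' => same
  Position 3: 'd' vs 'b' => DIFFER
  Position 4: 'e' vs 'b' => DIFFER
  Position 5: 'b' vs 'c' => DIFFER
Positions that differ: 5

5


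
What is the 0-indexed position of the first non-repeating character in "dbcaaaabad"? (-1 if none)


Input: dbcaaaabad
Character frequencies:
  'a': 5
  'b': 2
  'c': 1
  'd': 2
Scanning left to right for freq == 1:
  Position 0 ('d'): freq=2, skip
  Position 1 ('b'): freq=2, skip
  Position 2 ('c'): unique! => answer = 2

2


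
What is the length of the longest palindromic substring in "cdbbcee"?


Input: "cdbbcee"
Checking substrings for palindromes:
  [2:4] "bb" (len 2) => palindrome
  [5:7] "ee" (len 2) => palindrome
Longest palindromic substring: "bb" with length 2

2


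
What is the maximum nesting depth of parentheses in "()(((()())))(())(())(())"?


Input: "()(((()())))(())(())(())"
Tracking depth:
  Position 0 '(': depth becomes 1
  Position 1 ')': depth becomes 0
  Position 2 '(': depth becomes 1
  Position 3 '(': depth becomes 2
  Position 4 '(': depth becomes 3
  Position 5 '(': depth becomes 4
  Position 6 ')': depth becomes 3
  Position 7 '(': depth becomes 4
  Position 8 ')': depth becomes 3
  Position 9 ')': depth becomes 2
  Position 10 ')': depth becomes 1
  Position 11 ')': depth becomes 0
  Position 12 '(': depth becomes 1
  Position 13 '(': depth becomes 2
  Position 14 ')': depth becomes 1
  Position 15 ')': depth becomes 0
  Position 16 '(': depth becomes 1
  Position 17 '(': depth becomes 2
  Position 18 ')': depth becomes 1
  Position 19 ')': depth becomes 0
  Position 20 '(': depth becomes 1
  Position 21 '(': depth becomes 2
  Position 22 ')': depth becomes 1
  Position 23 ')': depth becomes 0
Maximum depth reached: 4

4


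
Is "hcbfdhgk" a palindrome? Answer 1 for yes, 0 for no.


Input: hcbfdhgk
Reversed: kghdfbch
  Compare pos 0 ('h') with pos 7 ('k'): MISMATCH
  Compare pos 1 ('c') with pos 6 ('g'): MISMATCH
  Compare pos 2 ('b') with pos 5 ('h'): MISMATCH
  Compare pos 3 ('f') with pos 4 ('d'): MISMATCH
Result: not a palindrome

0


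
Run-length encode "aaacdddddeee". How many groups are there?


Input: aaacdddddeee
Scanning for consecutive runs:
  Group 1: 'a' x 3 (positions 0-2)
  Group 2: 'c' x 1 (positions 3-3)
  Group 3: 'd' x 5 (positions 4-8)
  Group 4: 'e' x 3 (positions 9-11)
Total groups: 4

4


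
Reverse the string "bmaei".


Input: bmaei
Reading characters right to left:
  Position 4: 'i'
  Position 3: 'e'
  Position 2: 'a'
  Position 1: 'm'
  Position 0: 'b'
Reversed: ieamb

ieamb


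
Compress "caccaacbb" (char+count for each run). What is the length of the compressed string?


Input: caccaacbb
Runs:
  'c' x 1 => "c1"
  'a' x 1 => "a1"
  'c' x 2 => "c2"
  'a' x 2 => "a2"
  'c' x 1 => "c1"
  'b' x 2 => "b2"
Compressed: "c1a1c2a2c1b2"
Compressed length: 12

12
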